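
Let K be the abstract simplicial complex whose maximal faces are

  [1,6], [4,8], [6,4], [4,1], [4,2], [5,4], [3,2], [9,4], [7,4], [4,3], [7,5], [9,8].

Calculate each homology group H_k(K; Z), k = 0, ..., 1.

We work with the vertex ordering 1 < 2 < 3 < 4 < 5 < 6 < 7 < 8 < 9. The simplices of K, each written with vertices in increasing order, are:

  0-simplices (9): [1], [2], [3], [4], [5], [6], [7], [8], [9]
  1-simplices (12): [1,4], [1,6], [2,3], [2,4], [3,4], [4,5], [4,6], [4,7], [4,8], [4,9], [5,7], [8,9]

so the chain groups are C_0 ≅ Z^9, C_1 ≅ Z^12.

The boundary map ∂_1: C_1 → C_0 maps an edge to its endpoints' difference, ∂[p,q] = q − p. For instance
  ∂[5,7] = [7] − [5].
The 9×12 boundary matrix has rank 8 and Smith normal form diag(1,1,1,1,1,1,1,1).

From H_k ≅ ker(∂_k) / im(∂_{k+1}) we obtain:

  H_0: rank C_0 − rank ∂_1 = 9 − 8 = 1, and the invariant factors of ∂_1 are all 1, so H_0 = Z.
  H_1: rank ker ∂_1 − rank ∂_2 = (12 − 8) − 0 = 4, and there is no ∂_2, so H_1 = Z^4.

As a check, the Euler characteristic is 9 − 12 = -3, which agrees with 1 − 4 = -3.

H_0 = Z,  H_1 = Z^4.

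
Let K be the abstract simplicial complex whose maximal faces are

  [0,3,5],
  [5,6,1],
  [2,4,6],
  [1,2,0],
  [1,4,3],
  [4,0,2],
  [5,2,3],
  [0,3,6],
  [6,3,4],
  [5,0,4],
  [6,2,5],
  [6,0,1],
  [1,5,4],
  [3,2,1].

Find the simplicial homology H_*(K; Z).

K has 7 vertices, 21 edges, 14 triangles.
rank ∂_0 = 0, rank ∂_1 = 6 ⇒ b_0 = 7 − 0 − 6 = 1; all invariant factors of ∂_1 are 1 so no torsion. So H_0 ≅ Z.
rank ∂_1 = 6, rank ∂_2 = 13 ⇒ b_1 = 21 − 6 − 13 = 2; all invariant factors of ∂_2 are 1 so no torsion. So H_1 ≅ Z^2.
rank ∂_2 = 13, rank ∂_3 = 0 ⇒ b_2 = 14 − 13 − 0 = 1. So H_2 ≅ Z.

H_0 = Z,  H_1 = Z^2,  H_2 = Z.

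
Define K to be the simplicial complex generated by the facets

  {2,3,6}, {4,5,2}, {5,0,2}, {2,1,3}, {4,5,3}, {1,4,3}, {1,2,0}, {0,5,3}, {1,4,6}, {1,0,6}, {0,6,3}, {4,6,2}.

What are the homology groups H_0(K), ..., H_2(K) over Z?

Take the total order 0 < 1 < 2 < 3 < 4 < 5 < 6 on the vertex set. Then K (dimension 2) consists of the simplices:

  0-simplices (7): [0], [1], [2], [3], [4], [5], [6]
  1-simplices (18): [0,1], [0,2], [0,3], [0,5], [0,6], [1,2], [1,3], [1,4], [1,6], [2,3], [2,4], [2,5], [2,6], [3,4], [3,5], [3,6], [4,5], [4,6]
  2-simplices (12): [0,1,2], [0,1,6], [0,2,5], [0,3,5], [0,3,6], [1,2,3], [1,3,4], [1,4,6], [2,3,6], [2,4,5], [2,4,6], [3,4,5]

Hence C_0 ≅ Z^7, C_1 ≅ Z^18, C_2 ≅ Z^12.

∂_1: C_1 → C_0 maps an edge to its endpoints' difference, ∂[p,q] = q − p. For instance
  ∂[1,4] = [4] − [1].
The resulting 7×18 matrix has rank 6, and its Smith normal form has invariant factors (1,1,1,1,1,1).

The boundary map ∂_2: C_2 → C_1 acts by ∂[p,q,r] = [q,r] − [p,r] + [p,q]. For instance
  ∂[1,2,3] = [2,3] − [1,3] + [1,2],
  ∂[1,3,4] = [3,4] − [1,4] + [1,3].
The 18×12 boundary matrix has rank 12 and Smith normal form diag(1,1,1,1,1,1,1,1,1,1,1,2).

Computing H_k = (kernel of ∂_k) / (image of ∂_{k+1}):

  H_0: rank C_0 − rank ∂_1 = 7 − 6 = 1, and the invariant factors of ∂_1 are all 1, so H_0 ≅ Z.
  H_1: rank ker ∂_1 − rank ∂_2 = (18 − 6) − 12 = 0, and ∂_2 has invariant factor 2 > 1, so H_1 ≅ Z_2.
  H_2: rank ker ∂_2 − rank ∂_3 = (12 − 12) − 0 = 0, and there is no ∂_3, so H_2 ≅ 0.

H_0 = Z,  H_1 = Z_2,  H_2 = 0.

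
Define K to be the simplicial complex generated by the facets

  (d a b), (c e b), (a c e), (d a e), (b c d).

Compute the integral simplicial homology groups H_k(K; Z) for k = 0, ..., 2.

H_0 = Z,  H_1 = Z,  H_2 = 0.

Fix the vertex order a < b < c < d < e and write every simplex with vertices in increasing order. Then dim K = 2 and the simplices of K are:

  0-simplices (5): a, b, c, d, e
  1-simplices (10): ab, ac, ad, ae, bc, bd, be, cd, ce, de
  2-simplices (5): abd, ace, ade, bcd, bce

Hence C_0 ≅ Z^5, C_1 ≅ Z^10, C_2 ≅ Z^5.

∂_1: C_1 → C_0 sends each edge [p,q] (with p < q) to q − p. For instance
  ∂be = e − b.
The 5×10 boundary matrix has rank 4 and Smith normal form diag(1,1,1,1).

∂_2: C_2 → C_1 maps a triangle to the signed sum of its edges. For instance
  ∂ace = ce − ae + ac,
  ∂bce = ce − be + bc.
The resulting 10×5 matrix has rank 5, and its Smith normal form has invariant factors (1,1,1,1,1).

Reading off H_k = ker ∂_k / im ∂_{k+1}:

  H_0: rank C_0 − rank ∂_1 = 5 − 4 = 1, and the invariant factors of ∂_1 are all 1, so H_0 ≅ Z.
  H_1: rank ker ∂_1 − rank ∂_2 = (10 − 4) − 5 = 1, and the invariant factors of ∂_2 are all 1, so H_1 ≅ Z.
  H_2: rank ker ∂_2 − rank ∂_3 = (5 − 5) − 0 = 0, and there is no ∂_3, so H_2 ≅ 0.

As a check, the Euler characteristic is 5 − 10 + 5 = 0, which agrees with 1 − 1 + 0 = 0.
(K is a triangulation of the Möbius band.)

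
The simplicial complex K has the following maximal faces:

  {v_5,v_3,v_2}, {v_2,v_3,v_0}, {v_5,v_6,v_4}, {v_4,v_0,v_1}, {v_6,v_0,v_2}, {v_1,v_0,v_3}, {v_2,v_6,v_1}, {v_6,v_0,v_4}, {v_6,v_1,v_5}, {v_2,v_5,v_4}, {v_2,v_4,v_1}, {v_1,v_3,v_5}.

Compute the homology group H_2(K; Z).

We work with the vertex ordering v_0 < v_1 < v_2 < v_3 < v_4 < v_5 < v_6. The simplices of K, each written with vertices in increasing order, are:

  0-simplices (7): [v_0], [v_1], [v_2], [v_3], [v_4], [v_5], [v_6]
  1-simplices (18): (18 of them)
  2-simplices (12): (12 of them)

Hence C_0 ≅ Z^7, C_1 ≅ Z^18, C_2 ≅ Z^12.

∂_1: C_1 → C_0 sends each edge [p,q] (with p < q) to q − p.
As a 7×18 matrix over Z this has rank 6, with invariant factors (1,1,1,1,1,1).

∂_2: C_2 → C_1 sends each 2-simplex [p,q,r] to [q,r] − [p,r] + [p,q]. For instance
  ∂[v_2,v_3,v_5] = [v_3,v_5] − [v_2,v_5] + [v_2,v_3],
  ∂[v_1,v_2,v_4] = [v_2,v_4] − [v_1,v_4] + [v_1,v_2].
The 18×12 boundary matrix has rank 12 and Smith normal form diag(1,1,1,1,1,1,1,1,1,1,1,2).

Computing H_k = (kernel of ∂_k) / (image of ∂_{k+1}):

  H_2: rank ker ∂_2 − rank ∂_3 = (12 − 12) − 0 = 0, and there is no ∂_3, so H_2 = 0.

(K is a triangulation of the real projective plane RP^2.)

H_2 = 0.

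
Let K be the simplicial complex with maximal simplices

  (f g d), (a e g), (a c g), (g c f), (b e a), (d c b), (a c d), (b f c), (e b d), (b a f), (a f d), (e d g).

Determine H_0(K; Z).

Fix the vertex order a < b < c < d < e < f < g and write every simplex with vertices in increasing order. Then dim K = 2 and the simplices of K are:

  0-simplices (7): a, b, c, d, e, f, g
  1-simplices (18): ab, ac, ad, ae, af, ag, bc, bd, be, bf, cd, cf, cg, de, df, dg, eg, fg
  2-simplices (12): abe, abf, acd, acg, adf, aeg, bcd, bcf, bde, cfg, deg, dfg

Hence C_0 ≅ Z^7, C_1 ≅ Z^18, C_2 ≅ Z^12.

∂_1: C_1 → C_0 maps an edge to its endpoints' difference, ∂[p,q] = q − p. For instance
  ∂ab = b − a.
As a 7×18 matrix over Z this has rank 6, with invariant factors (1,1,1,1,1,1).

∂_2: C_2 → C_1 sends each 2-simplex [p,q,r] to [q,r] − [p,r] + [p,q]. For instance
  ∂abf = bf − af + ab,
  ∂acg = cg − ag + ac.
This gives a 18×12 integer matrix of rank 12; reducing to Smith normal form yields diagonal entries (1,1,1,1,1,1,1,1,1,1,1,2).

Computing H_k = (kernel of ∂_k) / (image of ∂_{k+1}):

  H_0: rank C_0 − rank ∂_1 = 7 − 6 = 1, and the invariant factors of ∂_1 are all 1, so H_0 = Z.

H_0 = Z.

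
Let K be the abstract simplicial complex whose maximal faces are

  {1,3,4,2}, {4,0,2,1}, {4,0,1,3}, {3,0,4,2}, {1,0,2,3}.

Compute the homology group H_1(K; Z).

Take the total order 0 < 1 < 2 < 3 < 4 on the vertex set. Then K (dimension 3) consists of the simplices:

  0-simplices (5): [0], [1], [2], [3], [4]
  1-simplices (10): [0,1], [0,2], [0,3], [0,4], [1,2], [1,3], [1,4], [2,3], [2,4], [3,4]
  2-simplices (10): [0,1,2], [0,1,3], [0,1,4], [0,2,3], [0,2,4], [0,3,4], [1,2,3], [1,2,4], [1,3,4], [2,3,4]
  3-simplices (5): [0,1,2,3], [0,1,2,4], [0,1,3,4], [0,2,3,4], [1,2,3,4]

Hence C_0 ≅ Z^5, C_1 ≅ Z^10, C_2 ≅ Z^10, C_3 ≅ Z^5.

The boundary map ∂_1: C_1 → C_0 sends each edge [p,q] (with p < q) to q − p. For instance
  ∂[0,2] = [2] − [0].
As a 5×10 matrix over Z this has rank 4, with invariant factors (1,1,1,1).

∂_2: C_2 → C_1 acts by ∂[p,q,r] = [q,r] − [p,r] + [p,q]. For instance
  ∂[1,3,4] = [3,4] − [1,4] + [1,3],
  ∂[2,3,4] = [3,4] − [2,4] + [2,3].
The resulting 10×10 matrix has rank 6, and its Smith normal form has invariant factors (1,1,1,1,1,1).

Boundary ∂_3: C_3 → C_2 sends each 3-simplex σ to the alternating sum Σ_i (−1)^i (σ with its i-th vertex removed). For instance
  ∂[0,1,3,4] = [1,3,4] − [0,3,4] + [0,1,4] − [0,1,3],
  ∂[1,2,3,4] = [2,3,4] − [1,3,4] + [1,2,4] − [1,2,3].
The resulting 10×5 matrix has rank 4, and its Smith normal form has invariant factors (1,1,1,1).

Now H_k = ker ∂_k / im ∂_{k+1}, so:

  H_1: rank ker ∂_1 − rank ∂_2 = (10 − 4) − 6 = 0, and the invariant factors of ∂_2 are all 1, so H_1 ≅ 0.

(K is a triangulation of the 3-sphere S^3.)

H_1 = 0.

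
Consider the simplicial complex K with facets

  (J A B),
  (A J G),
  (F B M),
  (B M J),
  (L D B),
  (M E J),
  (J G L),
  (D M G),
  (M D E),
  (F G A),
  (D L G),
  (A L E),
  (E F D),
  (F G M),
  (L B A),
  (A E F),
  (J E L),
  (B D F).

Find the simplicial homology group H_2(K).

H_2 ≅ 0.

K has 9 vertices, 27 edges, 18 triangles.
rank ∂_2 = 18, rank ∂_3 = 0 ⇒ b_2 = 18 − 18 − 0 = 0. So H_2 ≅ 0.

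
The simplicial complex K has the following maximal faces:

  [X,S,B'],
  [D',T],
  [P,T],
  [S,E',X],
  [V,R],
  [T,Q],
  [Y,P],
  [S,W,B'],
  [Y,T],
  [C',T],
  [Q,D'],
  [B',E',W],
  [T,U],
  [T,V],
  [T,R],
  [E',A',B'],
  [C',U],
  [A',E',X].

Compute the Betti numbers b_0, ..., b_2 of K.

We work with the vertex ordering P < Q < R < S < T < U < V < W < X < Y < A' < B' < C' < D' < E'. The simplices of K, each written with vertices in increasing order, are:

  0-simplices (15): [P], [Q], [R], [S], [T], [U], [V], [W], [X], [Y], [A'], [B'], [C'], [D'], [E']
  1-simplices (24): (24 of them)
  2-simplices (6): [S,W,B'], [S,X,B'], [S,X,E'], [W,B',E'], [X,A',E'], [A',B',E']

Hence C_0 ≅ Z^15, C_1 ≅ Z^24, C_2 ≅ Z^6.

∂_1: C_1 → C_0 maps an edge to its endpoints' difference, ∂[p,q] = q − p. For instance
  ∂[T,D'] = [D'] − [T].
The 15×24 boundary matrix has rank 13 and Smith normal form diag(1,1,1,1,1,1,1,1,1,1,1,1,1).

The boundary map ∂_2: C_2 → C_1 maps a triangle to the signed sum of its edges. For instance
  ∂[S,W,B'] = [W,B'] − [S,B'] + [S,W],
  ∂[A',B',E'] = [B',E'] − [A',E'] + [A',B'].
The resulting 24×6 matrix has rank 6, and its Smith normal form has invariant factors (1,1,1,1,1,1).

From H_k ≅ ker(∂_k) / im(∂_{k+1}) we obtain:

  H_0: rank C_0 − rank ∂_1 = 15 − 13 = 2, and the invariant factors of ∂_1 are all 1, so H_0 ≅ Z^2.
  H_1: rank ker ∂_1 − rank ∂_2 = (24 − 13) − 6 = 5, and the invariant factors of ∂_2 are all 1, so H_1 ≅ Z^5.
  H_2: rank ker ∂_2 − rank ∂_3 = (6 − 6) − 0 = 0, and there is no ∂_3, so H_2 ≅ 0.

Hence the Betti numbers are b_0 = 2, b_1 = 5, b_2 = 0.

b_0 = 2, b_1 = 5, b_2 = 0.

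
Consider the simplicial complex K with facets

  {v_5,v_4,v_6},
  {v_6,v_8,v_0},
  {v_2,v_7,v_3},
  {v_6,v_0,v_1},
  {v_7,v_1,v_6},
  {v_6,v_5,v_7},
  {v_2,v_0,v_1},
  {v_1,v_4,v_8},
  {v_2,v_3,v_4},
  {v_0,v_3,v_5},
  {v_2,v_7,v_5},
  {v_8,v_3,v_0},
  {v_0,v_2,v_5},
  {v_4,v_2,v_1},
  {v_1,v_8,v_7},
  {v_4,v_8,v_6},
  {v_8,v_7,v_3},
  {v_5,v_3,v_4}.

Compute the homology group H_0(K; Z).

H_0 ≅ Z.

Fix the vertex order v_0 < v_1 < v_2 < v_3 < v_4 < v_5 < v_6 < v_7 < v_8 and write every simplex with vertices in increasing order. Then dim K = 2 and the simplices of K are:

  0-simplices (9): [v_0], [v_1], [v_2], [v_3], [v_4], [v_5], [v_6], [v_7], [v_8]
  1-simplices (27): (27 of them)
  2-simplices (18): (18 of them)

Hence C_0 ≅ Z^9, C_1 ≅ Z^27, C_2 ≅ Z^18.

Boundary ∂_1: C_1 → C_0 sends each edge [p,q] (with p < q) to q − p. For instance
  ∂[v_5,v_6] = [v_6] − [v_5].
This gives a 9×27 integer matrix of rank 8; reducing to Smith normal form yields diagonal entries (1,1,1,1,1,1,1,1).

Boundary ∂_2: C_2 → C_1 acts by ∂[p,q,r] = [q,r] − [p,r] + [p,q]. For instance
  ∂[v_0,v_1,v_2] = [v_1,v_2] − [v_0,v_2] + [v_0,v_1],
  ∂[v_1,v_2,v_4] = [v_2,v_4] − [v_1,v_4] + [v_1,v_2].
The 27×18 boundary matrix has rank 18 and Smith normal form diag(1,1,1,1,1,1,1,1,1,1,1,1,1,1,1,1,1,2).

Now H_k = ker ∂_k / im ∂_{k+1}, so:

  H_0: rank C_0 − rank ∂_1 = 9 − 8 = 1, and the invariant factors of ∂_1 are all 1, so H_0 ≅ Z.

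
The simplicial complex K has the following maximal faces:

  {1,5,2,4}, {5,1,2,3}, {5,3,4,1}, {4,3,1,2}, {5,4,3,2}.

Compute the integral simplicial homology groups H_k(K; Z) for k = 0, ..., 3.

H_0 = Z,  H_1 = 0,  H_2 = 0,  H_3 = Z.

Order the vertices as 1 < 2 < 3 < 4 < 5. Listing each simplex with vertices in this order, K has dimension 3 with simplices:

  0-simplices (5): [1], [2], [3], [4], [5]
  1-simplices (10): [1,2], [1,3], [1,4], [1,5], [2,3], [2,4], [2,5], [3,4], [3,5], [4,5]
  2-simplices (10): [1,2,3], [1,2,4], [1,2,5], [1,3,4], [1,3,5], [1,4,5], [2,3,4], [2,3,5], [2,4,5], [3,4,5]
  3-simplices (5): [1,2,3,4], [1,2,3,5], [1,2,4,5], [1,3,4,5], [2,3,4,5]

Hence C_0 ≅ Z^5, C_1 ≅ Z^10, C_2 ≅ Z^10, C_3 ≅ Z^5.

∂_1: C_1 → C_0 maps an edge to its endpoints' difference, ∂[p,q] = q − p.
This gives a 5×10 integer matrix of rank 4; reducing to Smith normal form yields diagonal entries (1,1,1,1).

Boundary ∂_2: C_2 → C_1 sends each 2-simplex [p,q,r] to [q,r] − [p,r] + [p,q]. For instance
  ∂[1,2,5] = [2,5] − [1,5] + [1,2],
  ∂[1,2,4] = [2,4] − [1,4] + [1,2].
The resulting 10×10 matrix has rank 6, and its Smith normal form has invariant factors (1,1,1,1,1,1).

∂_3: C_3 → C_2 sends each 3-simplex σ to the alternating sum Σ_i (−1)^i (σ with its i-th vertex removed). For instance
  ∂[2,3,4,5] = [3,4,5] − [2,4,5] + [2,3,5] − [2,3,4],
  ∂[1,3,4,5] = [3,4,5] − [1,4,5] + [1,3,5] − [1,3,4].
The resulting 10×5 matrix has rank 4, and its Smith normal form has invariant factors (1,1,1,1).

Reading off H_k = ker ∂_k / im ∂_{k+1}:

  H_0: rank C_0 − rank ∂_1 = 5 − 4 = 1, and the invariant factors of ∂_1 are all 1, so H_0 = Z.
  H_1: rank ker ∂_1 − rank ∂_2 = (10 − 4) − 6 = 0, and the invariant factors of ∂_2 are all 1, so H_1 = 0.
  H_2: rank ker ∂_2 − rank ∂_3 = (10 − 6) − 4 = 0, and the invariant factors of ∂_3 are all 1, so H_2 = 0.
  H_3: rank ker ∂_3 − rank ∂_4 = (5 − 4) − 0 = 1, and there is no ∂_4, so H_3 = Z.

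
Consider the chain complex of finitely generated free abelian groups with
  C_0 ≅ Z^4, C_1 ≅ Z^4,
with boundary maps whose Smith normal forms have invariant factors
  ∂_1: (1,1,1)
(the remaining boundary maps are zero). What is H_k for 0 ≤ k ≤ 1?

H_0: b_0 = 4 − 0 − 3 = 1; torsion from ∂_1 factors > 1: none. So H_0 ≅ Z.
H_1: b_1 = 4 − 3 − 0 = 1; torsion from ∂_2 factors > 1: none. So H_1 ≅ Z.

H_0 ≅ Z,  H_1 ≅ Z.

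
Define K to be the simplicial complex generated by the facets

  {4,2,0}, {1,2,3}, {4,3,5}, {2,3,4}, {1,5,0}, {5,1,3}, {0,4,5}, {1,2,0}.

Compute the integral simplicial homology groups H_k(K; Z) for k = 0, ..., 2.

We work with the vertex ordering 0 < 1 < 2 < 3 < 4 < 5. The simplices of K, each written with vertices in increasing order, are:

  0-simplices (6): [0], [1], [2], [3], [4], [5]
  1-simplices (12): [0,1], [0,2], [0,4], [0,5], [1,2], [1,3], [1,5], [2,3], [2,4], [3,4], [3,5], [4,5]
  2-simplices (8): [0,1,2], [0,1,5], [0,2,4], [0,4,5], [1,2,3], [1,3,5], [2,3,4], [3,4,5]

Hence C_0 ≅ Z^6, C_1 ≅ Z^12, C_2 ≅ Z^8.

Boundary ∂_1: C_1 → C_0 maps an edge to its endpoints' difference, ∂[p,q] = q − p.
The resulting 6×12 matrix has rank 5, and its Smith normal form has invariant factors (1,1,1,1,1).

Boundary ∂_2: C_2 → C_1 sends each 2-simplex [p,q,r] to [q,r] − [p,r] + [p,q]. For instance
  ∂[0,2,4] = [2,4] − [0,4] + [0,2],
  ∂[0,1,5] = [1,5] − [0,5] + [0,1].
This gives a 12×8 integer matrix of rank 7; reducing to Smith normal form yields diagonal entries (1,1,1,1,1,1,1).

Computing H_k = (kernel of ∂_k) / (image of ∂_{k+1}):

  H_0: rank C_0 − rank ∂_1 = 6 − 5 = 1, and the invariant factors of ∂_1 are all 1, so H_0 = Z.
  H_1: rank ker ∂_1 − rank ∂_2 = (12 − 5) − 7 = 0, and the invariant factors of ∂_2 are all 1, so H_1 = 0.
  H_2: rank ker ∂_2 − rank ∂_3 = (8 − 7) − 0 = 1, and there is no ∂_3, so H_2 = Z.

As a check, the Euler characteristic is 6 − 12 + 8 = 2, which agrees with 1 − 0 + 1 = 2.
(K is a triangulation of the 2-sphere S^2.)

H_0 ≅ Z,  H_1 = 0,  H_2 ≅ Z.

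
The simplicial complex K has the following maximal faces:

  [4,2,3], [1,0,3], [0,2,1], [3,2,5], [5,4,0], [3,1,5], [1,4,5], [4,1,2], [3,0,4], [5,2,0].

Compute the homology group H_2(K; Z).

H_2 ≅ 0.

Order the vertices as 0 < 1 < 2 < 3 < 4 < 5. Listing each simplex with vertices in this order, K has dimension 2 with simplices:

  0-simplices (6): [0], [1], [2], [3], [4], [5]
  1-simplices (15): [0,1], [0,2], [0,3], [0,4], [0,5], [1,2], [1,3], [1,4], [1,5], [2,3], [2,4], [2,5], [3,4], [3,5], [4,5]
  2-simplices (10): [0,1,2], [0,1,3], [0,2,5], [0,3,4], [0,4,5], [1,2,4], [1,3,5], [1,4,5], [2,3,4], [2,3,5]

Hence C_0 ≅ Z^6, C_1 ≅ Z^15, C_2 ≅ Z^10.

Boundary ∂_1: C_1 → C_0 is given by ∂[p,q] = [q] − [p].
As a 6×15 matrix over Z this has rank 5, with invariant factors (1,1,1,1,1).

Boundary ∂_2: C_2 → C_1 acts by ∂[p,q,r] = [q,r] − [p,r] + [p,q]. For instance
  ∂[0,1,2] = [1,2] − [0,2] + [0,1],
  ∂[0,1,3] = [1,3] − [0,3] + [0,1].
The resulting 15×10 matrix has rank 10, and its Smith normal form has invariant factors (1,1,1,1,1,1,1,1,1,2).

Reading off H_k = ker ∂_k / im ∂_{k+1}:

  H_2: rank ker ∂_2 − rank ∂_3 = (10 − 10) − 0 = 0, and there is no ∂_3, so H_2 ≅ 0.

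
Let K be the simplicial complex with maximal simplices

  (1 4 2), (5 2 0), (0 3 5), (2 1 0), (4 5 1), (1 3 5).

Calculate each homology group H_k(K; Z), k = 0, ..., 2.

Fix the vertex order 0 < 1 < 2 < 3 < 4 < 5 and write every simplex with vertices in increasing order. Then dim K = 2 and the simplices of K are:

  0-simplices (6): [0], [1], [2], [3], [4], [5]
  1-simplices (12): [0,1], [0,2], [0,3], [0,5], [1,2], [1,3], [1,4], [1,5], [2,4], [2,5], [3,5], [4,5]
  2-simplices (6): [0,1,2], [0,2,5], [0,3,5], [1,2,4], [1,3,5], [1,4,5]

Hence C_0 ≅ Z^6, C_1 ≅ Z^12, C_2 ≅ Z^6.

∂_1: C_1 → C_0 is given by ∂[p,q] = [q] − [p]. For instance
  ∂[1,5] = [5] − [1].
As a 6×12 matrix over Z this has rank 5, with invariant factors (1,1,1,1,1).

∂_2: C_2 → C_1 acts by ∂[p,q,r] = [q,r] − [p,r] + [p,q]. For instance
  ∂[1,2,4] = [2,4] − [1,4] + [1,2],
  ∂[1,3,5] = [3,5] − [1,5] + [1,3].
As a 12×6 matrix over Z this has rank 6, with invariant factors (1,1,1,1,1,1).

Now H_k = ker ∂_k / im ∂_{k+1}, so:

  H_0: rank C_0 − rank ∂_1 = 6 − 5 = 1, and the invariant factors of ∂_1 are all 1, so H_0 = Z.
  H_1: rank ker ∂_1 − rank ∂_2 = (12 − 5) − 6 = 1, and the invariant factors of ∂_2 are all 1, so H_1 = Z.
  H_2: rank ker ∂_2 − rank ∂_3 = (6 − 6) − 0 = 0, and there is no ∂_3, so H_2 = 0.

(K is a triangulation of the cylinder S^1 x I.)

H_0 = Z,  H_1 = Z,  H_2 = 0.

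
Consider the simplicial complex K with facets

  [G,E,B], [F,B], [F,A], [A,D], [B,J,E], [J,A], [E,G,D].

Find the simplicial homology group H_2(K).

Take the total order A < B < D < E < F < G < J on the vertex set. Then K (dimension 2) consists of the simplices:

  0-simplices (7): A, B, D, E, F, G, J
  1-simplices (11): AD, AF, AJ, BE, BF, BG, BJ, DE, DG, EG, EJ
  2-simplices (3): BEG, BEJ, DEG

giving chain groups C_0 ≅ Z^7, C_1 ≅ Z^11, C_2 ≅ Z^3.

Boundary ∂_1: C_1 → C_0 maps an edge to its endpoints' difference, ∂[p,q] = q − p. For instance
  ∂BG = G − B.
The resulting 7×11 matrix has rank 6, and its Smith normal form has invariant factors (1,1,1,1,1,1).

The boundary map ∂_2: C_2 → C_1 maps a triangle to the signed sum of its edges. For instance
  ∂BEJ = EJ − BJ + BE,
  ∂DEG = EG − DG + DE.
The 11×3 boundary matrix has rank 3 and Smith normal form diag(1,1,1).

Computing H_k = (kernel of ∂_k) / (image of ∂_{k+1}):

  H_2: rank ker ∂_2 − rank ∂_3 = (3 − 3) − 0 = 0, and there is no ∂_3, so H_2 = 0.

H_2 ≅ 0.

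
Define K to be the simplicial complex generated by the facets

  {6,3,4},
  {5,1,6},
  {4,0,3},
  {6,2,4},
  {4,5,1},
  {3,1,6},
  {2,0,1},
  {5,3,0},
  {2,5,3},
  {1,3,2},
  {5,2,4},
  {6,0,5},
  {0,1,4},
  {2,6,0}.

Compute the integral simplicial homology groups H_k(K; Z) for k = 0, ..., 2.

H_0 ≅ Z,  H_1 ≅ Z^2,  H_2 ≅ Z.

We work with the vertex ordering 0 < 1 < 2 < 3 < 4 < 5 < 6. The simplices of K, each written with vertices in increasing order, are:

  0-simplices (7): [0], [1], [2], [3], [4], [5], [6]
  1-simplices (21): [0,1], [0,2], [0,3], [0,4], [0,5], [0,6], [1,2], [1,3], [1,4], [1,5], [1,6], [2,3], [2,4], [2,5], [2,6], [3,4], [3,5], [3,6], [4,5], [4,6], [5,6]
  2-simplices (14): [0,1,2], [0,1,4], [0,2,6], [0,3,4], [0,3,5], [0,5,6], [1,2,3], [1,3,6], [1,4,5], [1,5,6], [2,3,5], [2,4,5], [2,4,6], [3,4,6]

so the chain groups are C_0 ≅ Z^7, C_1 ≅ Z^21, C_2 ≅ Z^14.

The boundary map ∂_1: C_1 → C_0 maps an edge to its endpoints' difference, ∂[p,q] = q − p. For instance
  ∂[0,1] = [1] − [0].
As a 7×21 matrix over Z this has rank 6, with invariant factors (1,1,1,1,1,1).

∂_2: C_2 → C_1 acts by ∂[p,q,r] = [q,r] − [p,r] + [p,q]. For instance
  ∂[0,5,6] = [5,6] − [0,6] + [0,5],
  ∂[3,4,6] = [4,6] − [3,6] + [3,4].
As a 21×14 matrix over Z this has rank 13, with invariant factors (1,1,1,1,1,1,1,1,1,1,1,1,1).

Reading off H_k = ker ∂_k / im ∂_{k+1}:

  H_0: rank C_0 − rank ∂_1 = 7 − 6 = 1, and the invariant factors of ∂_1 are all 1, so H_0 = Z.
  H_1: rank ker ∂_1 − rank ∂_2 = (21 − 6) − 13 = 2, and the invariant factors of ∂_2 are all 1, so H_1 = Z^2.
  H_2: rank ker ∂_2 − rank ∂_3 = (14 − 13) − 0 = 1, and there is no ∂_3, so H_2 = Z.

As a check, the Euler characteristic is 7 − 21 + 14 = 0, which agrees with 1 − 2 + 1 = 0.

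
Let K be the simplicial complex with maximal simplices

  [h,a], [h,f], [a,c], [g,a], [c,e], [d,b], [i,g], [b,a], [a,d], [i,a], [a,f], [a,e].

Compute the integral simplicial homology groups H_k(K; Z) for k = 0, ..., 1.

H_0 = Z,  H_1 = Z^4.

Fix the vertex order a < b < c < d < e < f < g < h < i and write every simplex with vertices in increasing order. Then dim K = 1 and the simplices of K are:

  0-simplices (9): a, b, c, d, e, f, g, h, i
  1-simplices (12): ab, ac, ad, ae, af, ag, ah, ai, bd, ce, fh, gi

so the chain groups are C_0 ≅ Z^9, C_1 ≅ Z^12.

∂_1: C_1 → C_0 maps an edge to its endpoints' difference, ∂[p,q] = q − p. For instance
  ∂ae = e − a.
This gives a 9×12 integer matrix of rank 8; reducing to Smith normal form yields diagonal entries (1,1,1,1,1,1,1,1).

Computing H_k = (kernel of ∂_k) / (image of ∂_{k+1}):

  H_0: rank C_0 − rank ∂_1 = 9 − 8 = 1, and the invariant factors of ∂_1 are all 1, so H_0 = Z.
  H_1: rank ker ∂_1 − rank ∂_2 = (12 − 8) − 0 = 4, and there is no ∂_2, so H_1 = Z^4.

As a check, the Euler characteristic is 9 − 12 = -3, which agrees with 1 − 4 = -3.
(K is a triangulation of a wedge of 4 circles.)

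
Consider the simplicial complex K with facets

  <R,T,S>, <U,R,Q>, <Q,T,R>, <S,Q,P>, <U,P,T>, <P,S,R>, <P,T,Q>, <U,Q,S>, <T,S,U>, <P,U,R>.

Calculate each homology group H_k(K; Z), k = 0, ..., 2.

H_0 = Z,  H_1 = Z/2,  H_2 = 0.

Order the vertices as P < Q < R < S < T < U. Listing each simplex with vertices in this order, K has dimension 2 with simplices:

  0-simplices (6): P, Q, R, S, T, U
  1-simplices (15): PQ, PR, PS, PT, PU, QR, QS, QT, QU, RS, RT, RU, ST, SU, TU
  2-simplices (10): PQS, PQT, PRS, PRU, PTU, QRT, QRU, QSU, RST, STU

Hence C_0 ≅ Z^6, C_1 ≅ Z^15, C_2 ≅ Z^10.

∂_1: C_1 → C_0 is given by ∂[p,q] = [q] − [p]. For instance
  ∂QS = S − Q.
The resulting 6×15 matrix has rank 5, and its Smith normal form has invariant factors (1,1,1,1,1).

The boundary map ∂_2: C_2 → C_1 sends each 2-simplex [p,q,r] to [q,r] − [p,r] + [p,q]. For instance
  ∂PTU = TU − PU + PT,
  ∂PQT = QT − PT + PQ.
The 15×10 boundary matrix has rank 10 and Smith normal form diag(1,1,1,1,1,1,1,1,1,2).

Reading off H_k = ker ∂_k / im ∂_{k+1}:

  H_0: rank C_0 − rank ∂_1 = 6 − 5 = 1, and the invariant factors of ∂_1 are all 1, so H_0 ≅ Z.
  H_1: rank ker ∂_1 − rank ∂_2 = (15 − 5) − 10 = 0, and ∂_2 has invariant factor 2 > 1, so H_1 ≅ Z/2.
  H_2: rank ker ∂_2 − rank ∂_3 = (10 − 10) − 0 = 0, and there is no ∂_3, so H_2 ≅ 0.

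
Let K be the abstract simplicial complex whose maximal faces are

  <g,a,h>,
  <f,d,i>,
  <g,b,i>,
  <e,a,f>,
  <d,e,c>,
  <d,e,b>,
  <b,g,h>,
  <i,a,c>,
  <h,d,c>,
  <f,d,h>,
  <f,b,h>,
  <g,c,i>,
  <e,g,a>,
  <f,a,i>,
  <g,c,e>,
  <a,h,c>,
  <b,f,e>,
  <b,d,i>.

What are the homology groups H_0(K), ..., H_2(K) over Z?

Order the vertices as a < b < c < d < e < f < g < h < i. Listing each simplex with vertices in this order, K has dimension 2 with simplices:

  0-simplices (9): a, b, c, d, e, f, g, h, i
  1-simplices (27): ac, ae, af, ag, ah, ai, bd, be, bf, bg, bh, bi, cd, ce, cg, ch, ci, de, df, dh, di, ef, eg, fh, fi, gh, gi
  2-simplices (18): ach, aci, aef, aeg, afi, agh, bde, bdi, bef, bfh, bgh, bgi, cde, cdh, ceg, cgi, dfh, dfi

giving chain groups C_0 ≅ Z^9, C_1 ≅ Z^27, C_2 ≅ Z^18.

∂_1: C_1 → C_0 maps an edge to its endpoints' difference, ∂[p,q] = q − p. For instance
  ∂ce = e − c.
As a 9×27 matrix over Z this has rank 8, with invariant factors (1,1,1,1,1,1,1,1).

Boundary ∂_2: C_2 → C_1 maps a triangle to the signed sum of its edges. For instance
  ∂ach = ch − ah + ac,
  ∂bef = ef − bf + be.
This gives a 27×18 integer matrix of rank 18; reducing to Smith normal form yields diagonal entries (1,1,1,1,1,1,1,1,1,1,1,1,1,1,1,1,1,2).

Computing H_k = (kernel of ∂_k) / (image of ∂_{k+1}):

  H_0: rank C_0 − rank ∂_1 = 9 − 8 = 1, and the invariant factors of ∂_1 are all 1, so H_0 = Z.
  H_1: rank ker ∂_1 − rank ∂_2 = (27 − 8) − 18 = 1, and ∂_2 has invariant factor 2 > 1, so H_1 = Z × Z/2.
  H_2: rank ker ∂_2 − rank ∂_3 = (18 − 18) − 0 = 0, and there is no ∂_3, so H_2 = 0.

H_0 ≅ Z,  H_1 ≅ Z × Z/2,  H_2 = 0.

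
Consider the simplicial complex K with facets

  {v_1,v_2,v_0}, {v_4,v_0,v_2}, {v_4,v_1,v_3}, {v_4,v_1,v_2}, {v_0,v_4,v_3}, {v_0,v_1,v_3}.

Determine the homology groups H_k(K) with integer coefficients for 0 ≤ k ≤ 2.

We work with the vertex ordering v_0 < v_1 < v_2 < v_3 < v_4. The simplices of K, each written with vertices in increasing order, are:

  0-simplices (5): [v_0], [v_1], [v_2], [v_3], [v_4]
  1-simplices (9): [v_0,v_1], [v_0,v_2], [v_0,v_3], [v_0,v_4], [v_1,v_2], [v_1,v_3], [v_1,v_4], [v_2,v_4], [v_3,v_4]
  2-simplices (6): [v_0,v_1,v_2], [v_0,v_1,v_3], [v_0,v_2,v_4], [v_0,v_3,v_4], [v_1,v_2,v_4], [v_1,v_3,v_4]

Hence C_0 ≅ Z^5, C_1 ≅ Z^9, C_2 ≅ Z^6.

The boundary map ∂_1: C_1 → C_0 is given by ∂[p,q] = [q] − [p]. For instance
  ∂[v_0,v_3] = [v_3] − [v_0].
The 5×9 boundary matrix has rank 4 and Smith normal form diag(1,1,1,1).

The boundary map ∂_2: C_2 → C_1 maps a triangle to the signed sum of its edges. For instance
  ∂[v_0,v_3,v_4] = [v_3,v_4] − [v_0,v_4] + [v_0,v_3],
  ∂[v_0,v_1,v_2] = [v_1,v_2] − [v_0,v_2] + [v_0,v_1].
As a 9×6 matrix over Z this has rank 5, with invariant factors (1,1,1,1,1).

Computing H_k = (kernel of ∂_k) / (image of ∂_{k+1}):

  H_0: rank C_0 − rank ∂_1 = 5 − 4 = 1, and the invariant factors of ∂_1 are all 1, so H_0 = Z.
  H_1: rank ker ∂_1 − rank ∂_2 = (9 − 4) − 5 = 0, and the invariant factors of ∂_2 are all 1, so H_1 = 0.
  H_2: rank ker ∂_2 − rank ∂_3 = (6 − 5) − 0 = 1, and there is no ∂_3, so H_2 = Z.

As a check, the Euler characteristic is 5 − 9 + 6 = 2, which agrees with 1 − 0 + 1 = 2.
(K is a triangulation of the 2-sphere S^2.)

H_0 = Z,  H_1 = 0,  H_2 = Z.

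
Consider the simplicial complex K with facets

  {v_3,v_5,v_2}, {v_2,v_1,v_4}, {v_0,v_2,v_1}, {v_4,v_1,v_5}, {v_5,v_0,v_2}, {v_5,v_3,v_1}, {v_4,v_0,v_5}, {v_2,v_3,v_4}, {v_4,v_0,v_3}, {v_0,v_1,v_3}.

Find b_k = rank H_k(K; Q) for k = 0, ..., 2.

K has 6 vertices, 15 edges, 10 triangles.
rank ∂_0 = 0, rank ∂_1 = 5 ⇒ b_0 = 6 − 0 − 5 = 1; all invariant factors of ∂_1 are 1 so no torsion. So H_0 ≅ Z.
rank ∂_1 = 5, rank ∂_2 = 10 ⇒ b_1 = 15 − 5 − 10 = 0; ∂_2 has invariant factor(s) [2] giving torsion. So H_1 ≅ Z/2.
rank ∂_2 = 10, rank ∂_3 = 0 ⇒ b_2 = 10 − 10 − 0 = 0. So H_2 ≅ 0.

b_0 = 1, b_1 = 0, b_2 = 0.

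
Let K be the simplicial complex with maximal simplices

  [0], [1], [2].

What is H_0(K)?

Take the total order 0 < 1 < 2 on the vertex set. Then K (dimension 0) consists of the simplices:

  0-simplices (3): [0], [1], [2]

giving chain groups C_0 ≅ Z^3.

Reading off H_k = ker ∂_k / im ∂_{k+1}:

  H_0: rank C_0 − rank ∂_1 = 3 − 0 = 3, and there is no ∂_1, so H_0 ≅ Z^3.

H_0 = Z^3.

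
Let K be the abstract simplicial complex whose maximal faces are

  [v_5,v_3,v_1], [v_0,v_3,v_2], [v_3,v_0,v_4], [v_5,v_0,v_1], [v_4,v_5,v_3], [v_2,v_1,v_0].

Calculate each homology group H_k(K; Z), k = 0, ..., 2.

Order the vertices as v_0 < v_1 < v_2 < v_3 < v_4 < v_5. Listing each simplex with vertices in this order, K has dimension 2 with simplices:

  0-simplices (6): [v_0], [v_1], [v_2], [v_3], [v_4], [v_5]
  1-simplices (12): [v_0,v_1], [v_0,v_2], [v_0,v_3], [v_0,v_4], [v_0,v_5], [v_1,v_2], [v_1,v_3], [v_1,v_5], [v_2,v_3], [v_3,v_4], [v_3,v_5], [v_4,v_5]
  2-simplices (6): [v_0,v_1,v_2], [v_0,v_1,v_5], [v_0,v_2,v_3], [v_0,v_3,v_4], [v_1,v_3,v_5], [v_3,v_4,v_5]

giving chain groups C_0 ≅ Z^6, C_1 ≅ Z^12, C_2 ≅ Z^6.

The boundary map ∂_1: C_1 → C_0 maps an edge to its endpoints' difference, ∂[p,q] = q − p. For instance
  ∂[v_4,v_5] = [v_5] − [v_4].
The resulting 6×12 matrix has rank 5, and its Smith normal form has invariant factors (1,1,1,1,1).

The boundary map ∂_2: C_2 → C_1 maps a triangle to the signed sum of its edges. For instance
  ∂[v_1,v_3,v_5] = [v_3,v_5] − [v_1,v_5] + [v_1,v_3],
  ∂[v_0,v_1,v_5] = [v_1,v_5] − [v_0,v_5] + [v_0,v_1].
The 12×6 boundary matrix has rank 6 and Smith normal form diag(1,1,1,1,1,1).

From H_k ≅ ker(∂_k) / im(∂_{k+1}) we obtain:

  H_0: rank C_0 − rank ∂_1 = 6 − 5 = 1, and the invariant factors of ∂_1 are all 1, so H_0 ≅ Z.
  H_1: rank ker ∂_1 − rank ∂_2 = (12 − 5) − 6 = 1, and the invariant factors of ∂_2 are all 1, so H_1 ≅ Z.
  H_2: rank ker ∂_2 − rank ∂_3 = (6 − 6) − 0 = 0, and there is no ∂_3, so H_2 ≅ 0.

As a check, the Euler characteristic is 6 − 12 + 6 = 0, which agrees with 1 − 1 + 0 = 0.

H_0 = Z,  H_1 = Z,  H_2 = 0.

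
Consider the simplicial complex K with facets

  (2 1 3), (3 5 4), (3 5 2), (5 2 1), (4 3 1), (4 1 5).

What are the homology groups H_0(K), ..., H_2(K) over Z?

H_0 = Z,  H_1 = 0,  H_2 = Z.

Fix the vertex order 1 < 2 < 3 < 4 < 5 and write every simplex with vertices in increasing order. Then dim K = 2 and the simplices of K are:

  0-simplices (5): [1], [2], [3], [4], [5]
  1-simplices (9): [1,2], [1,3], [1,4], [1,5], [2,3], [2,5], [3,4], [3,5], [4,5]
  2-simplices (6): [1,2,3], [1,2,5], [1,3,4], [1,4,5], [2,3,5], [3,4,5]

giving chain groups C_0 ≅ Z^5, C_1 ≅ Z^9, C_2 ≅ Z^6.

Boundary ∂_1: C_1 → C_0 maps an edge to its endpoints' difference, ∂[p,q] = q − p. For instance
  ∂[1,3] = [3] − [1].
As a 5×9 matrix over Z this has rank 4, with invariant factors (1,1,1,1).

The boundary map ∂_2: C_2 → C_1 sends each 2-simplex [p,q,r] to [q,r] − [p,r] + [p,q]. For instance
  ∂[2,3,5] = [3,5] − [2,5] + [2,3],
  ∂[1,2,3] = [2,3] − [1,3] + [1,2].
The 9×6 boundary matrix has rank 5 and Smith normal form diag(1,1,1,1,1).

Now H_k = ker ∂_k / im ∂_{k+1}, so:

  H_0: rank C_0 − rank ∂_1 = 5 − 4 = 1, and the invariant factors of ∂_1 are all 1, so H_0 ≅ Z.
  H_1: rank ker ∂_1 − rank ∂_2 = (9 − 4) − 5 = 0, and the invariant factors of ∂_2 are all 1, so H_1 ≅ 0.
  H_2: rank ker ∂_2 − rank ∂_3 = (6 − 5) − 0 = 1, and there is no ∂_3, so H_2 ≅ Z.

As a check, the Euler characteristic is 5 − 9 + 6 = 2, which agrees with 1 − 0 + 1 = 2.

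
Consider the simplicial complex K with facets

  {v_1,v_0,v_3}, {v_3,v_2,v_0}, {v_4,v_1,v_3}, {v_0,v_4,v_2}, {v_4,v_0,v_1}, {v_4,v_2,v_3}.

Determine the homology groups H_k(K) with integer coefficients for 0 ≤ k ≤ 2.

Fix the vertex order v_0 < v_1 < v_2 < v_3 < v_4 and write every simplex with vertices in increasing order. Then dim K = 2 and the simplices of K are:

  0-simplices (5): [v_0], [v_1], [v_2], [v_3], [v_4]
  1-simplices (9): [v_0,v_1], [v_0,v_2], [v_0,v_3], [v_0,v_4], [v_1,v_3], [v_1,v_4], [v_2,v_3], [v_2,v_4], [v_3,v_4]
  2-simplices (6): [v_0,v_1,v_3], [v_0,v_1,v_4], [v_0,v_2,v_3], [v_0,v_2,v_4], [v_1,v_3,v_4], [v_2,v_3,v_4]

giving chain groups C_0 ≅ Z^5, C_1 ≅ Z^9, C_2 ≅ Z^6.

∂_1: C_1 → C_0 sends each edge [p,q] (with p < q) to q − p. For instance
  ∂[v_1,v_4] = [v_4] − [v_1].
As a 5×9 matrix over Z this has rank 4, with invariant factors (1,1,1,1).

The boundary map ∂_2: C_2 → C_1 sends each 2-simplex [p,q,r] to [q,r] − [p,r] + [p,q]. For instance
  ∂[v_0,v_1,v_3] = [v_1,v_3] − [v_0,v_3] + [v_0,v_1],
  ∂[v_1,v_3,v_4] = [v_3,v_4] − [v_1,v_4] + [v_1,v_3].
As a 9×6 matrix over Z this has rank 5, with invariant factors (1,1,1,1,1).

Now H_k = ker ∂_k / im ∂_{k+1}, so:

  H_0: rank C_0 − rank ∂_1 = 5 − 4 = 1, and the invariant factors of ∂_1 are all 1, so H_0 ≅ Z.
  H_1: rank ker ∂_1 − rank ∂_2 = (9 − 4) − 5 = 0, and the invariant factors of ∂_2 are all 1, so H_1 ≅ 0.
  H_2: rank ker ∂_2 − rank ∂_3 = (6 − 5) − 0 = 1, and there is no ∂_3, so H_2 ≅ Z.

As a check, the Euler characteristic is 5 − 9 + 6 = 2, which agrees with 1 − 0 + 1 = 2.
(K is a triangulation of the 2-sphere S^2.)

H_0 ≅ Z,  H_1 = 0,  H_2 ≅ Z.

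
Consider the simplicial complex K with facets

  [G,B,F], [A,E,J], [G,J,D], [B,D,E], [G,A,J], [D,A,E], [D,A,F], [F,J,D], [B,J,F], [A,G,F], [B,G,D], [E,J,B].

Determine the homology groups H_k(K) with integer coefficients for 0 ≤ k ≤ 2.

H_0 = Z,  H_1 = Z/2Z,  H_2 = 0.

K has 7 vertices, 18 edges, 12 triangles.
rank ∂_0 = 0, rank ∂_1 = 6 ⇒ b_0 = 7 − 0 − 6 = 1; all invariant factors of ∂_1 are 1 so no torsion. So H_0 ≅ Z.
rank ∂_1 = 6, rank ∂_2 = 12 ⇒ b_1 = 18 − 6 − 12 = 0; ∂_2 has invariant factor(s) [2] giving torsion. So H_1 ≅ Z/2Z.
rank ∂_2 = 12, rank ∂_3 = 0 ⇒ b_2 = 12 − 12 − 0 = 0. So H_2 ≅ 0.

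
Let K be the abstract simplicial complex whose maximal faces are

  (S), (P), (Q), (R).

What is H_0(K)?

Fix the vertex order P < Q < R < S and write every simplex with vertices in increasing order. Then dim K = 0 and the simplices of K are:

  0-simplices (4): P, Q, R, S

giving chain groups C_0 ≅ Z^4.

Reading off H_k = ker ∂_k / im ∂_{k+1}:

  H_0: rank C_0 − rank ∂_1 = 4 − 0 = 4, and there is no ∂_1, so H_0 ≅ Z^4.

(K is a triangulation of a set of 4 points.)

H_0 ≅ Z^4.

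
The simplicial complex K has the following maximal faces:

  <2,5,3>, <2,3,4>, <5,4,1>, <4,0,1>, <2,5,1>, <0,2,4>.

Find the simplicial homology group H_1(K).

We work with the vertex ordering 0 < 1 < 2 < 3 < 4 < 5. The simplices of K, each written with vertices in increasing order, are:

  0-simplices (6): [0], [1], [2], [3], [4], [5]
  1-simplices (12): [0,1], [0,2], [0,4], [1,2], [1,4], [1,5], [2,3], [2,4], [2,5], [3,4], [3,5], [4,5]
  2-simplices (6): [0,1,4], [0,2,4], [1,2,5], [1,4,5], [2,3,4], [2,3,5]

giving chain groups C_0 ≅ Z^6, C_1 ≅ Z^12, C_2 ≅ Z^6.

The boundary map ∂_1: C_1 → C_0 maps an edge to its endpoints' difference, ∂[p,q] = q − p. For instance
  ∂[1,2] = [2] − [1].
This gives a 6×12 integer matrix of rank 5; reducing to Smith normal form yields diagonal entries (1,1,1,1,1).

Boundary ∂_2: C_2 → C_1 acts by ∂[p,q,r] = [q,r] − [p,r] + [p,q]. For instance
  ∂[0,1,4] = [1,4] − [0,4] + [0,1],
  ∂[2,3,4] = [3,4] − [2,4] + [2,3].
The 12×6 boundary matrix has rank 6 and Smith normal form diag(1,1,1,1,1,1).

From H_k ≅ ker(∂_k) / im(∂_{k+1}) we obtain:

  H_1: rank ker ∂_1 − rank ∂_2 = (12 − 5) − 6 = 1, and the invariant factors of ∂_2 are all 1, so H_1 ≅ Z.

H_1 = Z.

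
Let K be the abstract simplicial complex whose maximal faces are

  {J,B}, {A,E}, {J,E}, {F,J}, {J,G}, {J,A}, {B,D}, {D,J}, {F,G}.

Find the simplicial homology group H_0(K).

H_0 ≅ Z.

Take the total order A < B < D < E < F < G < J on the vertex set. Then K (dimension 1) consists of the simplices:

  0-simplices (7): A, B, D, E, F, G, J
  1-simplices (9): AE, AJ, BD, BJ, DJ, EJ, FG, FJ, GJ

Hence C_0 ≅ Z^7, C_1 ≅ Z^9.

The boundary map ∂_1: C_1 → C_0 is given by ∂[p,q] = [q] − [p].
The resulting 7×9 matrix has rank 6, and its Smith normal form has invariant factors (1,1,1,1,1,1).

Reading off H_k = ker ∂_k / im ∂_{k+1}:

  H_0: rank C_0 − rank ∂_1 = 7 − 6 = 1, and the invariant factors of ∂_1 are all 1, so H_0 = Z.

(K is a triangulation of a wedge of 3 circles.)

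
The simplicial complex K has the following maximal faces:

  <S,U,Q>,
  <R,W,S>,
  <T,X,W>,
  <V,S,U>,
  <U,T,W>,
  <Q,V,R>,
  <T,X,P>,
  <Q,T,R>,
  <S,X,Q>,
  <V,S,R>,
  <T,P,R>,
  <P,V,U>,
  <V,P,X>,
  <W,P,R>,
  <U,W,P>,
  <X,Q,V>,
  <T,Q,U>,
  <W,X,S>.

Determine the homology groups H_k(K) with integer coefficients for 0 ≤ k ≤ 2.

H_0 ≅ Z,  H_1 ≅ Z ⊕ Z/2,  H_2 = 0.

We work with the vertex ordering P < Q < R < S < T < U < V < W < X. The simplices of K, each written with vertices in increasing order, are:

  0-simplices (9): P, Q, R, S, T, U, V, W, X
  1-simplices (27): PR, PT, PU, PV, PW, PX, QR, QS, QT, QU, QV, QX, RS, RT, RV, RW, SU, SV, SW, SX, TU, TW, TX, UV, UW, VX, WX
  2-simplices (18): PRT, PRW, PTX, PUV, PUW, PVX, QRT, QRV, QSU, QSX, QTU, QVX, RSV, RSW, SUV, SWX, TUW, TWX

so the chain groups are C_0 ≅ Z^9, C_1 ≅ Z^27, C_2 ≅ Z^18.

The boundary map ∂_1: C_1 → C_0 maps an edge to its endpoints' difference, ∂[p,q] = q − p.
The 9×27 boundary matrix has rank 8 and Smith normal form diag(1,1,1,1,1,1,1,1).

Boundary ∂_2: C_2 → C_1 maps a triangle to the signed sum of its edges. For instance
  ∂PRW = RW − PW + PR,
  ∂QSU = SU − QU + QS.
The 27×18 boundary matrix has rank 18 and Smith normal form diag(1,1,1,1,1,1,1,1,1,1,1,1,1,1,1,1,1,2).

Reading off H_k = ker ∂_k / im ∂_{k+1}:

  H_0: rank C_0 − rank ∂_1 = 9 − 8 = 1, and the invariant factors of ∂_1 are all 1, so H_0 = Z.
  H_1: rank ker ∂_1 − rank ∂_2 = (27 − 8) − 18 = 1, and ∂_2 has invariant factor 2 > 1, so H_1 = Z ⊕ Z/2.
  H_2: rank ker ∂_2 − rank ∂_3 = (18 − 18) − 0 = 0, and there is no ∂_3, so H_2 = 0.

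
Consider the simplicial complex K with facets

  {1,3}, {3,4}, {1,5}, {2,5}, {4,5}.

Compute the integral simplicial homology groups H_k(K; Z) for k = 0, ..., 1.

H_0 = Z,  H_1 = Z.

Fix the vertex order 1 < 2 < 3 < 4 < 5 and write every simplex with vertices in increasing order. Then dim K = 1 and the simplices of K are:

  0-simplices (5): [1], [2], [3], [4], [5]
  1-simplices (5): [1,3], [1,5], [2,5], [3,4], [4,5]

Hence C_0 ≅ Z^5, C_1 ≅ Z^5.

∂_1: C_1 → C_0 sends each edge [p,q] (with p < q) to q − p.
The 5×5 boundary matrix has rank 4 and Smith normal form diag(1,1,1,1).

Computing H_k = (kernel of ∂_k) / (image of ∂_{k+1}):

  H_0: rank C_0 − rank ∂_1 = 5 − 4 = 1, and the invariant factors of ∂_1 are all 1, so H_0 = Z.
  H_1: rank ker ∂_1 − rank ∂_2 = (5 − 4) − 0 = 1, and there is no ∂_2, so H_1 = Z.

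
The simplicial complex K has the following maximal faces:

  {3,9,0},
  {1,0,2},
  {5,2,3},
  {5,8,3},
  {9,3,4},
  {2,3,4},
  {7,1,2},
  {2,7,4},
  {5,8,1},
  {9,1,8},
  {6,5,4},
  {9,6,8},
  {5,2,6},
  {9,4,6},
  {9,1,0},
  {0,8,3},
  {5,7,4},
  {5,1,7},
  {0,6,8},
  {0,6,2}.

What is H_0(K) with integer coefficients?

H_0 ≅ Z.

We work with the vertex ordering 0 < 1 < 2 < 3 < 4 < 5 < 6 < 7 < 8 < 9. The simplices of K, each written with vertices in increasing order, are:

  0-simplices (10): [0], [1], [2], [3], [4], [5], [6], [7], [8], [9]
  1-simplices (30): (30 of them)
  2-simplices (20): (20 of them)

so the chain groups are C_0 ≅ Z^10, C_1 ≅ Z^30, C_2 ≅ Z^20.

Boundary ∂_1: C_1 → C_0 sends each edge [p,q] (with p < q) to q − p.
As a 10×30 matrix over Z this has rank 9, with invariant factors (1,1,1,1,1,1,1,1,1).

Boundary ∂_2: C_2 → C_1 sends each 2-simplex [p,q,r] to [q,r] − [p,r] + [p,q]. For instance
  ∂[1,5,8] = [5,8] − [1,8] + [1,5],
  ∂[6,8,9] = [8,9] − [6,9] + [6,8].
The resulting 30×20 matrix has rank 20, and its Smith normal form has invariant factors (1,1,1,1,1,1,1,1,1,1,1,1,1,1,1,1,1,1,1,2).

Reading off H_k = ker ∂_k / im ∂_{k+1}:

  H_0: rank C_0 − rank ∂_1 = 10 − 9 = 1, and the invariant factors of ∂_1 are all 1, so H_0 ≅ Z.

(K is a triangulation of the Klein bottle.)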